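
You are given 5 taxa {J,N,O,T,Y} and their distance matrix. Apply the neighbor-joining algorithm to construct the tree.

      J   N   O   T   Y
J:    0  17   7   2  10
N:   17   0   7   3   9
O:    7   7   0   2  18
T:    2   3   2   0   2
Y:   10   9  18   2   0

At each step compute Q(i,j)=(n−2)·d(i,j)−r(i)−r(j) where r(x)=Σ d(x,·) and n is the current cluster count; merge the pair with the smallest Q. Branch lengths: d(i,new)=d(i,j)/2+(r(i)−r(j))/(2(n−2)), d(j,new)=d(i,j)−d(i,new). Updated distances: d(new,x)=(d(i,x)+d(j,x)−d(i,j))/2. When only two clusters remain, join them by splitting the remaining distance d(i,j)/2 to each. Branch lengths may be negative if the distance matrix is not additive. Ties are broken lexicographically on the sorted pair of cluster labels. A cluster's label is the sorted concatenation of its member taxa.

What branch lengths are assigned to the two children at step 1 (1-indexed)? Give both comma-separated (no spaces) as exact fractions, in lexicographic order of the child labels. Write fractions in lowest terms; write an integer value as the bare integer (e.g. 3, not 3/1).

23/6,19/6

1. join J+O (d=7, Q=-49) ⇒ JO; edges |J|=23/6, |O|=19/6
  updated: d(JO,N)=17/2, d(JO,T)=-3/2, d(JO,Y)=21/2
2. join JO+T (d=-3/2, Q=-24) ⇒ JOT; edges |JO|=11/4, |T|=-17/4
  updated: d(JOT,N)=13/2, d(JOT,Y)=7
3. join JOT+N (d=13/2, Q=-45/2) ⇒ JNOT; edges |JOT|=9/4, |N|=17/4
  updated: d(JNOT,Y)=19/4
4. join JNOT+Y (d=19/4) ⇒ JNOTY; edges |JNOT|=19/8, |Y|=19/8
final tree: ((((J:23/6,O:19/6):11/4,T:-17/4):9/4,N:17/4):19/8,Y:19/8)
total length: 67/4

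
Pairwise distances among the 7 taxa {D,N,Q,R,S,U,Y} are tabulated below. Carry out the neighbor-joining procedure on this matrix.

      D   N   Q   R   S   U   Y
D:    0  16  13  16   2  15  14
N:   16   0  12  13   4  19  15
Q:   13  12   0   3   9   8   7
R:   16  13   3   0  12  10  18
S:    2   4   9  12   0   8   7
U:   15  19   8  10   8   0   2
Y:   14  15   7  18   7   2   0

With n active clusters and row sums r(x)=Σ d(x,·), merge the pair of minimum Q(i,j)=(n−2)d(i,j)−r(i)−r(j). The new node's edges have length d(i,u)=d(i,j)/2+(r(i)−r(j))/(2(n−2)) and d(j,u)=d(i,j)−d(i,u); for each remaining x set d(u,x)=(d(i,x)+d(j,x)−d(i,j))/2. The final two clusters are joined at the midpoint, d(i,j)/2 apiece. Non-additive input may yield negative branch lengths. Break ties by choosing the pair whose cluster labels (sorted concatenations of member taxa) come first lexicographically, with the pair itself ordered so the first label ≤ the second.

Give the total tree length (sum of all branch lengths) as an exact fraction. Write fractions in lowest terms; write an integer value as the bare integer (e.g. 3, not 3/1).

217/8

step 1: merge (U,Y) at d=2, Q=-115; branch lengths U→9/10, Y→11/10; new cluster UY
  updated: d(D,UY)=27/2, d(N,UY)=16, d(Q,UY)=13/2, d(R,UY)=13, d(S,UY)=13/2
step 2: merge (Q,R) at d=3, Q=-177/2; branch lengths Q→-3/16, R→51/16; new cluster QR
  updated: d(D,QR)=13, d(N,QR)=11, d(QR,S)=9, d(QR,UY)=33/4
step 3: merge (QR,UY) at d=33/4, Q=-243/4; branch lengths QR→29/8, UY→37/8; new cluster QRUY
  updated: d(D,QRUY)=73/8, d(N,QRUY)=75/8, d(QRUY,S)=29/8
step 4: merge (D,S) at d=2, Q=-131/4; branch lengths D→43/8, S→-27/8; new cluster DS
  updated: d(DS,N)=9, d(DS,QRUY)=43/8
step 5: merge (DS,N) at d=9, Q=-95/4; branch lengths DS→5/2, N→13/2; new cluster DNS
  updated: d(DNS,QRUY)=23/8
step 6: merge (DNS,QRUY) at d=23/8; branch lengths DNS→23/16, QRUY→23/16; new cluster DNQRSUY
final tree: (((D:43/8,S:-27/8):5/2,N:13/2):23/16,((Q:-3/16,R:51/16):29/8,(U:9/10,Y:11/10):37/8):23/16)
total length: 217/8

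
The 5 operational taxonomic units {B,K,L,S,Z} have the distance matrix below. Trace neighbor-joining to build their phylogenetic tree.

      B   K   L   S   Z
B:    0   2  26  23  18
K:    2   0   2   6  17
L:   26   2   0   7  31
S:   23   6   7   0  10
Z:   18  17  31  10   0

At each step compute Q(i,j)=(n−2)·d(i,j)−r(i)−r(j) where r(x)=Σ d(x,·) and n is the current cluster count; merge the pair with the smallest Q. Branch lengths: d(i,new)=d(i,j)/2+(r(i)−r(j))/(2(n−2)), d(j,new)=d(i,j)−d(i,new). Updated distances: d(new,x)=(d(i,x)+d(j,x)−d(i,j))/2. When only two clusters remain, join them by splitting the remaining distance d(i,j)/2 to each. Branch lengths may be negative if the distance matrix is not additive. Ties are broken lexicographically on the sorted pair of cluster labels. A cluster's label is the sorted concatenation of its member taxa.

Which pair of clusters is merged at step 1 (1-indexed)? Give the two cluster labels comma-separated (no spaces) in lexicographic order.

S,Z

step 1: merge (S,Z) at d=10, Q=-92; branch lengths S→0, Z→10; new cluster SZ
  updated: d(B,SZ)=31/2, d(K,SZ)=13/2, d(L,SZ)=14
step 2: merge (B,K) at d=2, Q=-50; branch lengths B→37/4, K→-29/4; new cluster BK
  updated: d(BK,L)=13, d(BK,SZ)=10
step 3: merge (BK,L) at d=13, Q=-37; branch lengths BK→9/2, L→17/2; new cluster BKL
  updated: d(BKL,SZ)=11/2
step 4: merge (BKL,SZ) at d=11/2; branch lengths BKL→11/4, SZ→11/4; new cluster BKLSZ
final tree: (((B:37/4,K:-29/4):9/2,L:17/2):11/4,(S:0,Z:10):11/4)
total length: 61/2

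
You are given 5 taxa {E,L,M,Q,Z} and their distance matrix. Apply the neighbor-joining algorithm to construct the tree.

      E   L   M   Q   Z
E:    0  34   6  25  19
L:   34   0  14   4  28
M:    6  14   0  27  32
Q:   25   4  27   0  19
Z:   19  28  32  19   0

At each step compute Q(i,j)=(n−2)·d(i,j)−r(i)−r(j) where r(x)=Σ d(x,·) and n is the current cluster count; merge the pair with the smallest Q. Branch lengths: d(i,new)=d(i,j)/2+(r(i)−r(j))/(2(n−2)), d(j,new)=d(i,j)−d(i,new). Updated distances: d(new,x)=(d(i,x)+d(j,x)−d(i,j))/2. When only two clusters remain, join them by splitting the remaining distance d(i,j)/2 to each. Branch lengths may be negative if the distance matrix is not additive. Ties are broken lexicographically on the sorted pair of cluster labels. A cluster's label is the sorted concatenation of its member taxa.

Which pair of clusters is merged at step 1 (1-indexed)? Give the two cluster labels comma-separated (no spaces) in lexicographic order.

E,M

step 1: merge (E,M) at d=6, Q=-145; branch lengths E→23/6, M→13/6; new cluster EM
  updated: d(EM,L)=21, d(EM,Q)=23, d(EM,Z)=45/2
step 2: merge (EM,Z) at d=45/2, Q=-91; branch lengths EM→21/2, Z→12; new cluster EMZ
  updated: d(EMZ,L)=53/4, d(EMZ,Q)=39/4
step 3: merge (EMZ,L) at d=53/4, Q=-27; branch lengths EMZ→19/2, L→15/4; new cluster ELMZ
  updated: d(ELMZ,Q)=1/4
step 4: merge (ELMZ,Q) at d=1/4; branch lengths ELMZ→1/8, Q→1/8; new cluster ELMQZ
final tree: ((((E:23/6,M:13/6):21/2,Z:12):19/2,L:15/4):1/8,Q:1/8)
total length: 42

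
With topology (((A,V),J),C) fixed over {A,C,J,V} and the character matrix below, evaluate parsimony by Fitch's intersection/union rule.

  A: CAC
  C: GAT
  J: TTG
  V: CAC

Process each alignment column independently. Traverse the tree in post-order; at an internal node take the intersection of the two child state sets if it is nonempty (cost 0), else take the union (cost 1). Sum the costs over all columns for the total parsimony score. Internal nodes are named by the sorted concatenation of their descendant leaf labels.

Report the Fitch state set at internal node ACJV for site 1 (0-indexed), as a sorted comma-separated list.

A

site 0, node AV: A={C} ∩ V={C} → {C} (+0)
site 0, node AJV: AV={C} ∪ J={T} → {C,T} (+1)
site 0, node ACJV: AJV={C,T} ∪ C={G} → {C,G,T} (+1)
site 1, node AV: A={A} ∩ V={A} → {A} (+0)
site 1, node AJV: AV={A} ∪ J={T} → {A,T} (+1)
site 1, node ACJV: AJV={A,T} ∩ C={A} → {A} (+0)
site 2, node AV: A={C} ∩ V={C} → {C} (+0)
site 2, node AJV: AV={C} ∪ J={G} → {C,G} (+1)
site 2, node ACJV: AJV={C,G} ∪ C={T} → {C,G,T} (+1)
per-site changes: [2, 1, 2]; total = 5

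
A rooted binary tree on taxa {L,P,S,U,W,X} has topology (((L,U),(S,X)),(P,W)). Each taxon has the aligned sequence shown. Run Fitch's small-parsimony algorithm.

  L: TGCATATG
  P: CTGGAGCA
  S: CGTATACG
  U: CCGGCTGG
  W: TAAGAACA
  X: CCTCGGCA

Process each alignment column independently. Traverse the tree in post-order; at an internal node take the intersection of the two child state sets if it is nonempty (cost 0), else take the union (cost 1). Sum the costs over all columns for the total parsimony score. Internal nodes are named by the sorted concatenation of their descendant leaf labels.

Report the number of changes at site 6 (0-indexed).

2

LU@0: {T} ∪ {C} = {C,T} (union, +1)
SX@0: {C} ∩ {C} = {C} (intersection, +0)
LSUX@0: {C,T} ∩ {C} = {C} (intersection, +0)
PW@0: {C} ∪ {T} = {C,T} (union, +1)
LPSUWX@0: {C} ∩ {C,T} = {C} (intersection, +0)
LU@1: {G} ∪ {C} = {C,G} (union, +1)
SX@1: {G} ∪ {C} = {C,G} (union, +1)
LSUX@1: {C,G} ∩ {C,G} = {C,G} (intersection, +0)
PW@1: {T} ∪ {A} = {A,T} (union, +1)
LPSUWX@1: {C,G} ∪ {A,T} = {A,C,G,T} (union, +1)
LU@2: {C} ∪ {G} = {C,G} (union, +1)
SX@2: {T} ∩ {T} = {T} (intersection, +0)
LSUX@2: {C,G} ∪ {T} = {C,G,T} (union, +1)
PW@2: {G} ∪ {A} = {A,G} (union, +1)
LPSUWX@2: {C,G,T} ∩ {A,G} = {G} (intersection, +0)
LU@3: {A} ∪ {G} = {A,G} (union, +1)
SX@3: {A} ∪ {C} = {A,C} (union, +1)
LSUX@3: {A,G} ∩ {A,C} = {A} (intersection, +0)
PW@3: {G} ∩ {G} = {G} (intersection, +0)
LPSUWX@3: {A} ∪ {G} = {A,G} (union, +1)
LU@4: {T} ∪ {C} = {C,T} (union, +1)
SX@4: {T} ∪ {G} = {G,T} (union, +1)
LSUX@4: {C,T} ∩ {G,T} = {T} (intersection, +0)
PW@4: {A} ∩ {A} = {A} (intersection, +0)
LPSUWX@4: {T} ∪ {A} = {A,T} (union, +1)
LU@5: {A} ∪ {T} = {A,T} (union, +1)
SX@5: {A} ∪ {G} = {A,G} (union, +1)
LSUX@5: {A,T} ∩ {A,G} = {A} (intersection, +0)
PW@5: {G} ∪ {A} = {A,G} (union, +1)
LPSUWX@5: {A} ∩ {A,G} = {A} (intersection, +0)
LU@6: {T} ∪ {G} = {G,T} (union, +1)
SX@6: {C} ∩ {C} = {C} (intersection, +0)
LSUX@6: {G,T} ∪ {C} = {C,G,T} (union, +1)
PW@6: {C} ∩ {C} = {C} (intersection, +0)
LPSUWX@6: {C,G,T} ∩ {C} = {C} (intersection, +0)
LU@7: {G} ∩ {G} = {G} (intersection, +0)
SX@7: {G} ∪ {A} = {A,G} (union, +1)
LSUX@7: {G} ∩ {A,G} = {G} (intersection, +0)
PW@7: {A} ∩ {A} = {A} (intersection, +0)
LPSUWX@7: {G} ∪ {A} = {A,G} (union, +1)
per-site changes: [2, 4, 3, 3, 3, 3, 2, 2]; total = 22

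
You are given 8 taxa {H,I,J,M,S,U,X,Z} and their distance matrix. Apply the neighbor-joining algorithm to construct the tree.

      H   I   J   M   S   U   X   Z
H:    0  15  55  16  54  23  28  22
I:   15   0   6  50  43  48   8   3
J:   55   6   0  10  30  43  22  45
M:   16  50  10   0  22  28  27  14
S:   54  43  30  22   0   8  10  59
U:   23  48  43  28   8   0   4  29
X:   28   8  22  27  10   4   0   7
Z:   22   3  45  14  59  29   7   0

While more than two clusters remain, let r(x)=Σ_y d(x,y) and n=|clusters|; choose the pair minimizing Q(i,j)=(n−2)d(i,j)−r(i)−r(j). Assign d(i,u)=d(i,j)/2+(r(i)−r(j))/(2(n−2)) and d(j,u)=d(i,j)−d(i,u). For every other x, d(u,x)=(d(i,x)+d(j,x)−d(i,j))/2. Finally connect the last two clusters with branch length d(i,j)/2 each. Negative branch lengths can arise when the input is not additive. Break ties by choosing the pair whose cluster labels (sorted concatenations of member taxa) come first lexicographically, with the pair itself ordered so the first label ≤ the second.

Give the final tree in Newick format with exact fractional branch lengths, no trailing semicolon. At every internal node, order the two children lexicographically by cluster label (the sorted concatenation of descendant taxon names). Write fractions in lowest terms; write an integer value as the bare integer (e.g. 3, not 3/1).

(((H:369/32,M:143/32):133/32,((I:-17/10,J:77/10):281/24,((S:91/12,U:5/12):135/16,X:-87/16):235/24):157/32):187/64,Z:187/64)

1. join S+U (d=8, Q=-361) ⇒ SU; edges |S|=91/12, |U|=5/12
  updated: d(H,SU)=69/2, d(I,SU)=83/2, d(J,SU)=65/2, d(M,SU)=21, d(SU,X)=3, d(SU,Z)=40
2. join I+J (d=6, Q=-264) ⇒ IJ; edges |I|=-17/10, |J|=77/10
  updated: d(H,IJ)=32, d(IJ,M)=27, d(IJ,SU)=34, d(IJ,X)=12, d(IJ,Z)=21
3. join SU+X (d=3, Q=-395/2) ⇒ SUX; edges |SU|=135/16, |X|=-87/16
  updated: d(H,SUX)=119/4, d(IJ,SUX)=43/2, d(M,SUX)=45/2, d(SUX,Z)=22
4. join IJ+SUX (d=43/2, Q=-531/4) ⇒ IJSUX; edges |IJ|=281/24, |SUX|=235/24
  updated: d(H,IJSUX)=161/8, d(IJSUX,M)=14, d(IJSUX,Z)=43/4
5. join H+M (d=16, Q=-561/8) ⇒ HM; edges |H|=369/32, |M|=143/32
  updated: d(HM,IJSUX)=145/16, d(HM,Z)=10
6. join HM+IJSUX (d=145/16, Q=-477/16) ⇒ HIJMSUX; edges |HM|=133/32, |IJSUX|=157/32
  updated: d(HIJMSUX,Z)=187/32
7. join HIJMSUX+Z (d=187/32) ⇒ HIJMSUXZ; edges |HIJMSUX|=187/64, |Z|=187/64
final tree: (((H:369/32,M:143/32):133/32,((I:-17/10,J:77/10):281/24,((S:91/12,U:5/12):135/16,X:-87/16):235/24):157/32):187/64,Z:187/64)
total length: 2221/32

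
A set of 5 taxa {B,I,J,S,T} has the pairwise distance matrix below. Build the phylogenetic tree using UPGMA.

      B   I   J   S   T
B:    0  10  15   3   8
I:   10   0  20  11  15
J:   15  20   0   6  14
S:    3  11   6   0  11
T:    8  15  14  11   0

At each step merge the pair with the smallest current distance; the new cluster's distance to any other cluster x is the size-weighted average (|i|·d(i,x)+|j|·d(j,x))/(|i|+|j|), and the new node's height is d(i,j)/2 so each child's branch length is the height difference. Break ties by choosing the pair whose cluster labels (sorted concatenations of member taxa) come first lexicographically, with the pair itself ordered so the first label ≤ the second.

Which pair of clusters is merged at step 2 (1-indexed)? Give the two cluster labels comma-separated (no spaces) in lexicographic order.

iteration 1: select B,S (d=3); attach at lengths (3/2, 3/2); label the merged cluster BS
  updated: d(BS,I)=21/2, d(BS,J)=21/2, d(BS,T)=19/2
iteration 2: select BS,T (d=19/2); attach at lengths (13/4, 19/4); label the merged cluster BST
  updated: d(BST,I)=12, d(BST,J)=35/3
iteration 3: select BST,J (d=35/3); attach at lengths (13/12, 35/6); label the merged cluster BJST
  updated: d(BJST,I)=14
iteration 4: select BJST,I (d=14); attach at lengths (7/6, 7); label the merged cluster BIJST
final tree: ((((B:3/2,S:3/2):13/4,T:19/4):13/12,J:35/6):7/6,I:7)
total length: 313/12

BS,T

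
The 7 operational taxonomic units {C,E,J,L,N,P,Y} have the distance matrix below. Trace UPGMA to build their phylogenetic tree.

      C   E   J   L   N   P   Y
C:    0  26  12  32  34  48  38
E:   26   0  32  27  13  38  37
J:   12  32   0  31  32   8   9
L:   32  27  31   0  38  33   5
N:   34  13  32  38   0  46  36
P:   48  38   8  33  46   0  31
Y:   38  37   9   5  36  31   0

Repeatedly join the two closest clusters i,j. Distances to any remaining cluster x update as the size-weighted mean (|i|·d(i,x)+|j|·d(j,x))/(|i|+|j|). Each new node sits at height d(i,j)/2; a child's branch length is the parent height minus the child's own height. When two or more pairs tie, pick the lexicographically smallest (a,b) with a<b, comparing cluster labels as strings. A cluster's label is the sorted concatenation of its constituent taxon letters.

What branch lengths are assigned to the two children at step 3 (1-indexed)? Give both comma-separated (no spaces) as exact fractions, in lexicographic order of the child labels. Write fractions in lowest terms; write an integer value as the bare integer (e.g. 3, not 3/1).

step 1: merge (L,Y) at d=5; branch lengths L→5/2, Y→5/2; new cluster LY
  updated: d(C,LY)=35, d(E,LY)=32, d(J,LY)=20, d(LY,N)=37, d(LY,P)=32
step 2: merge (J,P) at d=8; branch lengths J→4, P→4; new cluster JP
  updated: d(C,JP)=30, d(E,JP)=35, d(JP,LY)=26, d(JP,N)=39
step 3: merge (E,N) at d=13; branch lengths E→13/2, N→13/2; new cluster EN
  updated: d(C,EN)=30, d(EN,JP)=37, d(EN,LY)=69/2
step 4: merge (JP,LY) at d=26; branch lengths JP→9, LY→21/2; new cluster JLPY
  updated: d(C,JLPY)=65/2, d(EN,JLPY)=143/4
step 5: merge (C,EN) at d=30; branch lengths C→15, EN→17/2; new cluster CEN
  updated: d(CEN,JLPY)=104/3
step 6: merge (CEN,JLPY) at d=104/3; branch lengths CEN→7/3, JLPY→13/3; new cluster CEJLNPY
final tree: ((C:15,(E:13/2,N:13/2):17/2):7/3,((J:4,P:4):9,(L:5/2,Y:5/2):21/2):13/3)
total length: 227/3

13/2,13/2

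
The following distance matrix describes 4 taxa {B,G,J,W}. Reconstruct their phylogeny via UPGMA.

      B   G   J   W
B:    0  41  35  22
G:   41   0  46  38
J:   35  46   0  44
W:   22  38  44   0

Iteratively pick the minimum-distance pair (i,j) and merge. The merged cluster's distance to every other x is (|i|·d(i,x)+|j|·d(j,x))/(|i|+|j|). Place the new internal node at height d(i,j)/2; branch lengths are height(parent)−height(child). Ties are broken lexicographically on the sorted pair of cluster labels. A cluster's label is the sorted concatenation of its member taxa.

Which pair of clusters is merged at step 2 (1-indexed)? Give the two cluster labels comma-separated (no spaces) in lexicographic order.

BW,G

1. join B+W (d=22) ⇒ BW; edges |B|=11, |W|=11
  updated: d(BW,G)=79/2, d(BW,J)=79/2
2. join BW+G (d=79/2) ⇒ BGW; edges |BW|=35/4, |G|=79/4
  updated: d(BGW,J)=125/3
3. join BGW+J (d=125/3) ⇒ BGJW; edges |BGW|=13/12, |J|=125/6
final tree: (((B:11,W:11):35/4,G:79/4):13/12,J:125/6)
total length: 869/12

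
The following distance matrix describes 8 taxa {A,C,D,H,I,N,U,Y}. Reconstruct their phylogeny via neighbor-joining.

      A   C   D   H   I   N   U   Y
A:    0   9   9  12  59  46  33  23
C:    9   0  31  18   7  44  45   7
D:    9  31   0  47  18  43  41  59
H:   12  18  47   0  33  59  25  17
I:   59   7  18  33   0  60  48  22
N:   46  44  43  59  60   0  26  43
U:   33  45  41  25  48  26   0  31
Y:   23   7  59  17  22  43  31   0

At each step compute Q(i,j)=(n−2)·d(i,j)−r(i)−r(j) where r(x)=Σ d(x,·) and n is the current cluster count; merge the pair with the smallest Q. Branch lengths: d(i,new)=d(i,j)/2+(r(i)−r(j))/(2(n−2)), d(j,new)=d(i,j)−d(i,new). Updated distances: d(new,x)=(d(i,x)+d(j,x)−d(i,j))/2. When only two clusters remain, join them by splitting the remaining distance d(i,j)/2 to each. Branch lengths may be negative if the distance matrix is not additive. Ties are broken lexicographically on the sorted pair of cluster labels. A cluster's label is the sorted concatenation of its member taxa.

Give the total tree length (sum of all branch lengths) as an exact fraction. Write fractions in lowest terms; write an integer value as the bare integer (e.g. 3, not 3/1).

1547/16

step 1: merge (N,U) at d=26, Q=-414; branch lengths N→19, U→7; new cluster NU
  updated: d(A,NU)=53/2, d(C,NU)=63/2, d(D,NU)=29, d(H,NU)=29, d(I,NU)=41, d(NU,Y)=24
step 2: merge (A,D) at d=9, Q=-573/2; branch lengths A→-19/20, D→199/20; new cluster AD
  updated: d(AD,C)=31/2, d(AD,H)=25, d(AD,I)=34, d(AD,NU)=93/4, d(AD,Y)=73/2
step 3: merge (AD,NU) at d=93/4, Q=-190; branch lengths AD→157/16, NU→215/16; new cluster ADNU
  updated: d(ADNU,C)=95/8, d(ADNU,H)=123/8, d(ADNU,I)=207/8, d(ADNU,Y)=149/8
step 4: merge (C,I) at d=7, Q=-443/4; branch lengths C→-23/6, I→65/6; new cluster CI
  updated: d(ADNU,CI)=123/8, d(CI,H)=22, d(CI,Y)=11
step 5: merge (ADNU,H) at d=123/8, Q=-73; branch lengths ADNU→103/16, H→143/16; new cluster ADHNU
  updated: d(ADHNU,CI)=11, d(ADHNU,Y)=81/8
step 6: merge (ADHNU,CI) at d=11, Q=-257/8; branch lengths ADHNU→81/16, CI→95/16; new cluster ACDHINU
  updated: d(ACDHINU,Y)=81/16
step 7: merge (ACDHINU,Y) at d=81/16; branch lengths ACDHINU→81/32, Y→81/32; new cluster ACDHINUY
final tree: (((((A:-19/20,D:199/20):157/16,(N:19,U:7):215/16):103/16,H:143/16):81/16,(C:-23/6,I:65/6):95/16):81/32,Y:81/32)
total length: 1547/16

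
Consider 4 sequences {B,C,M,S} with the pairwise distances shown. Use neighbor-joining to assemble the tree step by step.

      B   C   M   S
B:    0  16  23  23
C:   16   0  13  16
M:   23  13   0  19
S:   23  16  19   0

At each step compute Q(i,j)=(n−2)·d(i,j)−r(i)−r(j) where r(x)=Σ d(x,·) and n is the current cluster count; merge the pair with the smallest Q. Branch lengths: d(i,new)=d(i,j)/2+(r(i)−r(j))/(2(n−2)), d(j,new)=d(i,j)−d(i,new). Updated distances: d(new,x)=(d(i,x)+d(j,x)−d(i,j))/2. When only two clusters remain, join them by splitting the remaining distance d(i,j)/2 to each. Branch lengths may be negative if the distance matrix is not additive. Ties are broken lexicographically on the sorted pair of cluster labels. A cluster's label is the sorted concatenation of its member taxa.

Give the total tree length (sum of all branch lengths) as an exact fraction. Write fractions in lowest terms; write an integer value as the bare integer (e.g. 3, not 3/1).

145/4

1. join B+C (d=16, Q=-75) ⇒ BC; edges |B|=49/4, |C|=15/4
  updated: d(BC,M)=10, d(BC,S)=23/2
2. join BC+M (d=10, Q=-81/2) ⇒ BCM; edges |BC|=5/4, |M|=35/4
  updated: d(BCM,S)=41/4
3. join BCM+S (d=41/4) ⇒ BCMS; edges |BCM|=41/8, |S|=41/8
final tree: (((B:49/4,C:15/4):5/4,M:35/4):41/8,S:41/8)
total length: 145/4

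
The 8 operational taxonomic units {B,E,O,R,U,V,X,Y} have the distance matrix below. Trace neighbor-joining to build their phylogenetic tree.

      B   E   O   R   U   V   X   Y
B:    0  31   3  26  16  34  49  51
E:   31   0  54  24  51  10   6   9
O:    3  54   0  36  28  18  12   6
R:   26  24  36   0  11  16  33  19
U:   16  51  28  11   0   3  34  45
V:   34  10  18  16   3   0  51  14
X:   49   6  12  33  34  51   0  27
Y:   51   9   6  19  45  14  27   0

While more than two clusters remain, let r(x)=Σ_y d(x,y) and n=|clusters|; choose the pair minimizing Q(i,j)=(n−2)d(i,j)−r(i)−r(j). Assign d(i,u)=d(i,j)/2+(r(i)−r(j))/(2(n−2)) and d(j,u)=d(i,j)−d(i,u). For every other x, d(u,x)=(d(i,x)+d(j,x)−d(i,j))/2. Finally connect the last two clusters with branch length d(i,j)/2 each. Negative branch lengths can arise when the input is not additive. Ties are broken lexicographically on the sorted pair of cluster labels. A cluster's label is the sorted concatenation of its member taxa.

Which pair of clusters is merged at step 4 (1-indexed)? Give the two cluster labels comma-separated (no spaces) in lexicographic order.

U,V

step 1: merge (E,X) at d=6, Q=-361; branch lengths E→3/4, X→21/4; new cluster EX
  updated: d(B,EX)=37, d(EX,O)=30, d(EX,R)=51/2, d(EX,U)=79/2, d(EX,V)=55/2, d(EX,Y)=15
step 2: merge (B,O) at d=3, Q=-273; branch lengths B→61/10, O→-31/10; new cluster BO
  updated: d(BO,EX)=32, d(BO,R)=59/2, d(BO,U)=41/2, d(BO,V)=49/2, d(BO,Y)=27
step 3: merge (EX,Y) at d=15, Q=-399/2; branch lengths EX→159/16, Y→81/16; new cluster EXY
  updated: d(BO,EXY)=22, d(EXY,R)=59/4, d(EXY,U)=139/4, d(EXY,V)=53/4
step 4: merge (U,V) at d=3, Q=-117; branch lengths U→43/12, V→-7/12; new cluster UV
  updated: d(BO,UV)=21, d(EXY,UV)=45/2, d(R,UV)=12
step 5: merge (BO,EXY) at d=22, Q=-351/4; branch lengths BO→229/16, EXY→123/16; new cluster BEOXY
  updated: d(BEOXY,R)=89/8, d(BEOXY,UV)=43/4
step 6: merge (BEOXY,R) at d=89/8, Q=-271/8; branch lengths BEOXY→79/16, R→99/16; new cluster BEORXY
  updated: d(BEORXY,UV)=93/16
step 7: merge (BEORXY,UV) at d=93/16; branch lengths BEORXY→93/32, UV→93/32; new cluster BEORUVXY
final tree: ((((B:61/10,O:-31/10):229/16,((E:3/4,X:21/4):159/16,Y:81/16):123/16):79/16,R:99/16):93/32,(U:43/12,V:-7/12):93/32)
total length: 1055/16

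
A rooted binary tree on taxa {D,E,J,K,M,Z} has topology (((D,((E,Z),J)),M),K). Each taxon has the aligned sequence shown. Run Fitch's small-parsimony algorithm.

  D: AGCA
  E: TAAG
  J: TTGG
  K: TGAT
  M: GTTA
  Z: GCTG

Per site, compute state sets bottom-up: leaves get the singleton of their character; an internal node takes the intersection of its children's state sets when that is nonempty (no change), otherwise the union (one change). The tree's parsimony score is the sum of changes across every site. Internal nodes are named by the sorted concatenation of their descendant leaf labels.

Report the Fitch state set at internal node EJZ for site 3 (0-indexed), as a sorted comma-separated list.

EZ@0: {T} ∪ {G} = {G,T} (union, +1)
EJZ@0: {G,T} ∩ {T} = {T} (intersection, +0)
DEJZ@0: {A} ∪ {T} = {A,T} (union, +1)
DEJMZ@0: {A,T} ∪ {G} = {A,G,T} (union, +1)
DEJKMZ@0: {A,G,T} ∩ {T} = {T} (intersection, +0)
EZ@1: {A} ∪ {C} = {A,C} (union, +1)
EJZ@1: {A,C} ∪ {T} = {A,C,T} (union, +1)
DEJZ@1: {G} ∪ {A,C,T} = {A,C,G,T} (union, +1)
DEJMZ@1: {A,C,G,T} ∩ {T} = {T} (intersection, +0)
DEJKMZ@1: {T} ∪ {G} = {G,T} (union, +1)
EZ@2: {A} ∪ {T} = {A,T} (union, +1)
EJZ@2: {A,T} ∪ {G} = {A,G,T} (union, +1)
DEJZ@2: {C} ∪ {A,G,T} = {A,C,G,T} (union, +1)
DEJMZ@2: {A,C,G,T} ∩ {T} = {T} (intersection, +0)
DEJKMZ@2: {T} ∪ {A} = {A,T} (union, +1)
EZ@3: {G} ∩ {G} = {G} (intersection, +0)
EJZ@3: {G} ∩ {G} = {G} (intersection, +0)
DEJZ@3: {A} ∪ {G} = {A,G} (union, +1)
DEJMZ@3: {A,G} ∩ {A} = {A} (intersection, +0)
DEJKMZ@3: {A} ∪ {T} = {A,T} (union, +1)
per-site changes: [3, 4, 4, 2]; total = 13

G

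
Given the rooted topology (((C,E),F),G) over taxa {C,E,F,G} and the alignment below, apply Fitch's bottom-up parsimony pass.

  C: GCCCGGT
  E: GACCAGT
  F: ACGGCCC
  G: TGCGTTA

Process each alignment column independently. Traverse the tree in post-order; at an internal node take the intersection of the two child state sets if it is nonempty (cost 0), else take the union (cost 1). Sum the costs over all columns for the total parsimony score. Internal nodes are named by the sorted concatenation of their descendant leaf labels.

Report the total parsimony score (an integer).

13

CE@0: {G} ∩ {G} = {G} (intersection, +0)
CEF@0: {G} ∪ {A} = {A,G} (union, +1)
CEFG@0: {A,G} ∪ {T} = {A,G,T} (union, +1)
CE@1: {C} ∪ {A} = {A,C} (union, +1)
CEF@1: {A,C} ∩ {C} = {C} (intersection, +0)
CEFG@1: {C} ∪ {G} = {C,G} (union, +1)
CE@2: {C} ∩ {C} = {C} (intersection, +0)
CEF@2: {C} ∪ {G} = {C,G} (union, +1)
CEFG@2: {C,G} ∩ {C} = {C} (intersection, +0)
CE@3: {C} ∩ {C} = {C} (intersection, +0)
CEF@3: {C} ∪ {G} = {C,G} (union, +1)
CEFG@3: {C,G} ∩ {G} = {G} (intersection, +0)
CE@4: {G} ∪ {A} = {A,G} (union, +1)
CEF@4: {A,G} ∪ {C} = {A,C,G} (union, +1)
CEFG@4: {A,C,G} ∪ {T} = {A,C,G,T} (union, +1)
CE@5: {G} ∩ {G} = {G} (intersection, +0)
CEF@5: {G} ∪ {C} = {C,G} (union, +1)
CEFG@5: {C,G} ∪ {T} = {C,G,T} (union, +1)
CE@6: {T} ∩ {T} = {T} (intersection, +0)
CEF@6: {T} ∪ {C} = {C,T} (union, +1)
CEFG@6: {C,T} ∪ {A} = {A,C,T} (union, +1)
per-site changes: [2, 2, 1, 1, 3, 2, 2]; total = 13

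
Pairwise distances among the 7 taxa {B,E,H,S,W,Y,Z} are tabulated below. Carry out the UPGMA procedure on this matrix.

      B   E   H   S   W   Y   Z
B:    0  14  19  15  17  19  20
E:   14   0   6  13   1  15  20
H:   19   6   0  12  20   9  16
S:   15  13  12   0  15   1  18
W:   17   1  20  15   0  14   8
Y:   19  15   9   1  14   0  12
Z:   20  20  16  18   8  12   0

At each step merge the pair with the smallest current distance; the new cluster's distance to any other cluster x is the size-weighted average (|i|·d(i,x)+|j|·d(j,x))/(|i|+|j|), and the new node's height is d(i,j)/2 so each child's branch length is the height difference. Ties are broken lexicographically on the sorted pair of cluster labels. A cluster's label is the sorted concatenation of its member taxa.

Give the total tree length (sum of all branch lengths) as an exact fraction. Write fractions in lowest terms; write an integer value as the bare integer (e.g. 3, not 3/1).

379/10

1. join E+W (d=1) ⇒ EW; edges |E|=1/2, |W|=1/2
  updated: d(B,EW)=31/2, d(EW,H)=13, d(EW,S)=14, d(EW,Y)=29/2, d(EW,Z)=14
2. join S+Y (d=1) ⇒ SY; edges |S|=1/2, |Y|=1/2
  updated: d(B,SY)=17, d(EW,SY)=57/4, d(H,SY)=21/2, d(SY,Z)=15
3. join H+SY (d=21/2) ⇒ HSY; edges |H|=21/4, |SY|=19/4
  updated: d(B,HSY)=53/3, d(EW,HSY)=83/6, d(HSY,Z)=46/3
4. join EW+HSY (d=83/6) ⇒ EHSWY; edges |EW|=77/12, |HSY|=5/3
  updated: d(B,EHSWY)=84/5, d(EHSWY,Z)=74/5
5. join EHSWY+Z (d=74/5) ⇒ EHSWYZ; edges |EHSWY|=29/60, |Z|=37/5
  updated: d(B,EHSWYZ)=52/3
6. join B+EHSWYZ (d=52/3) ⇒ BEHSWYZ; edges |B|=26/3, |EHSWYZ|=19/15
final tree: (B:26/3,(((E:1/2,W:1/2):77/12,(H:21/4,(S:1/2,Y:1/2):19/4):5/3):29/60,Z:37/5):19/15)
total length: 379/10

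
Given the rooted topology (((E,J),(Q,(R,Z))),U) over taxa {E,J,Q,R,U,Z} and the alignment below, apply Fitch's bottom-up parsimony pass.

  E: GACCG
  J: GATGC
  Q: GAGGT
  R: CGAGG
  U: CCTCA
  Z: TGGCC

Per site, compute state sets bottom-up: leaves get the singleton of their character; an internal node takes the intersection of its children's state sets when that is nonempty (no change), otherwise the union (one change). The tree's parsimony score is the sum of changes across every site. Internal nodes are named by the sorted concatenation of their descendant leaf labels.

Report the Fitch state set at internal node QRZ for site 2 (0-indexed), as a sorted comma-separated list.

[col 0] EJ: children E:{G}, J:{G} ∩→ {G}; cost 0
[col 0] RZ: children R:{C}, Z:{T} ∪→ {C,T}; cost 1
[col 0] QRZ: children Q:{G}, RZ:{C,T} ∪→ {C,G,T}; cost 1
[col 0] EJQRZ: children EJ:{G}, QRZ:{C,G,T} ∩→ {G}; cost 0
[col 0] EJQRUZ: children EJQRZ:{G}, U:{C} ∪→ {C,G}; cost 1
[col 1] EJ: children E:{A}, J:{A} ∩→ {A}; cost 0
[col 1] RZ: children R:{G}, Z:{G} ∩→ {G}; cost 0
[col 1] QRZ: children Q:{A}, RZ:{G} ∪→ {A,G}; cost 1
[col 1] EJQRZ: children EJ:{A}, QRZ:{A,G} ∩→ {A}; cost 0
[col 1] EJQRUZ: children EJQRZ:{A}, U:{C} ∪→ {A,C}; cost 1
[col 2] EJ: children E:{C}, J:{T} ∪→ {C,T}; cost 1
[col 2] RZ: children R:{A}, Z:{G} ∪→ {A,G}; cost 1
[col 2] QRZ: children Q:{G}, RZ:{A,G} ∩→ {G}; cost 0
[col 2] EJQRZ: children EJ:{C,T}, QRZ:{G} ∪→ {C,G,T}; cost 1
[col 2] EJQRUZ: children EJQRZ:{C,G,T}, U:{T} ∩→ {T}; cost 0
[col 3] EJ: children E:{C}, J:{G} ∪→ {C,G}; cost 1
[col 3] RZ: children R:{G}, Z:{C} ∪→ {C,G}; cost 1
[col 3] QRZ: children Q:{G}, RZ:{C,G} ∩→ {G}; cost 0
[col 3] EJQRZ: children EJ:{C,G}, QRZ:{G} ∩→ {G}; cost 0
[col 3] EJQRUZ: children EJQRZ:{G}, U:{C} ∪→ {C,G}; cost 1
[col 4] EJ: children E:{G}, J:{C} ∪→ {C,G}; cost 1
[col 4] RZ: children R:{G}, Z:{C} ∪→ {C,G}; cost 1
[col 4] QRZ: children Q:{T}, RZ:{C,G} ∪→ {C,G,T}; cost 1
[col 4] EJQRZ: children EJ:{C,G}, QRZ:{C,G,T} ∩→ {C,G}; cost 0
[col 4] EJQRUZ: children EJQRZ:{C,G}, U:{A} ∪→ {A,C,G}; cost 1
per-site changes: [3, 2, 3, 3, 4]; total = 15

G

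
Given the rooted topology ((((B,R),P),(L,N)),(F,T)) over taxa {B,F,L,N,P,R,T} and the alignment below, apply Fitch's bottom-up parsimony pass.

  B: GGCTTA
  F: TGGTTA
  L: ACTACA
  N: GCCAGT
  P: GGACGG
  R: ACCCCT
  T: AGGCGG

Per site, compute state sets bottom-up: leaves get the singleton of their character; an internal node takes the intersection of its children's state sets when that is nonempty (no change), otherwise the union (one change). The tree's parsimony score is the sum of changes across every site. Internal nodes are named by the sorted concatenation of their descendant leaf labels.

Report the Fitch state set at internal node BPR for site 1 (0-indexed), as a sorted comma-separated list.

G

site 0, node BR: B={G} ∪ R={A} → {A,G} (+1)
site 0, node BPR: BR={A,G} ∩ P={G} → {G} (+0)
site 0, node LN: L={A} ∪ N={G} → {A,G} (+1)
site 0, node BLNPR: BPR={G} ∩ LN={A,G} → {G} (+0)
site 0, node FT: F={T} ∪ T={A} → {A,T} (+1)
site 0, node BFLNPRT: BLNPR={G} ∪ FT={A,T} → {A,G,T} (+1)
site 1, node BR: B={G} ∪ R={C} → {C,G} (+1)
site 1, node BPR: BR={C,G} ∩ P={G} → {G} (+0)
site 1, node LN: L={C} ∩ N={C} → {C} (+0)
site 1, node BLNPR: BPR={G} ∪ LN={C} → {C,G} (+1)
site 1, node FT: F={G} ∩ T={G} → {G} (+0)
site 1, node BFLNPRT: BLNPR={C,G} ∩ FT={G} → {G} (+0)
site 2, node BR: B={C} ∩ R={C} → {C} (+0)
site 2, node BPR: BR={C} ∪ P={A} → {A,C} (+1)
site 2, node LN: L={T} ∪ N={C} → {C,T} (+1)
site 2, node BLNPR: BPR={A,C} ∩ LN={C,T} → {C} (+0)
site 2, node FT: F={G} ∩ T={G} → {G} (+0)
site 2, node BFLNPRT: BLNPR={C} ∪ FT={G} → {C,G} (+1)
site 3, node BR: B={T} ∪ R={C} → {C,T} (+1)
site 3, node BPR: BR={C,T} ∩ P={C} → {C} (+0)
site 3, node LN: L={A} ∩ N={A} → {A} (+0)
site 3, node BLNPR: BPR={C} ∪ LN={A} → {A,C} (+1)
site 3, node FT: F={T} ∪ T={C} → {C,T} (+1)
site 3, node BFLNPRT: BLNPR={A,C} ∩ FT={C,T} → {C} (+0)
site 4, node BR: B={T} ∪ R={C} → {C,T} (+1)
site 4, node BPR: BR={C,T} ∪ P={G} → {C,G,T} (+1)
site 4, node LN: L={C} ∪ N={G} → {C,G} (+1)
site 4, node BLNPR: BPR={C,G,T} ∩ LN={C,G} → {C,G} (+0)
site 4, node FT: F={T} ∪ T={G} → {G,T} (+1)
site 4, node BFLNPRT: BLNPR={C,G} ∩ FT={G,T} → {G} (+0)
site 5, node BR: B={A} ∪ R={T} → {A,T} (+1)
site 5, node BPR: BR={A,T} ∪ P={G} → {A,G,T} (+1)
site 5, node LN: L={A} ∪ N={T} → {A,T} (+1)
site 5, node BLNPR: BPR={A,G,T} ∩ LN={A,T} → {A,T} (+0)
site 5, node FT: F={A} ∪ T={G} → {A,G} (+1)
site 5, node BFLNPRT: BLNPR={A,T} ∩ FT={A,G} → {A} (+0)
per-site changes: [4, 2, 3, 3, 4, 4]; total = 20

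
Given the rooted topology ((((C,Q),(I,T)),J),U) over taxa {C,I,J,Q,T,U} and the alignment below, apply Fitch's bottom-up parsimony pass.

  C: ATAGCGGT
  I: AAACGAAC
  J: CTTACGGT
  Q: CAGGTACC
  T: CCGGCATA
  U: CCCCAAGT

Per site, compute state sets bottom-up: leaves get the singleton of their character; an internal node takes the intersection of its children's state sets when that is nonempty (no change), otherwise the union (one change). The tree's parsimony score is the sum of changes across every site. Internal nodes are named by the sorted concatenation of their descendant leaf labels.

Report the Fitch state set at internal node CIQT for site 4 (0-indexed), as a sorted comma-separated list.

C

[col 0] CQ: children C:{A}, Q:{C} ∪→ {A,C}; cost 1
[col 0] IT: children I:{A}, T:{C} ∪→ {A,C}; cost 1
[col 0] CIQT: children CQ:{A,C}, IT:{A,C} ∩→ {A,C}; cost 0
[col 0] CIJQT: children CIQT:{A,C}, J:{C} ∩→ {C}; cost 0
[col 0] CIJQTU: children CIJQT:{C}, U:{C} ∩→ {C}; cost 0
[col 1] CQ: children C:{T}, Q:{A} ∪→ {A,T}; cost 1
[col 1] IT: children I:{A}, T:{C} ∪→ {A,C}; cost 1
[col 1] CIQT: children CQ:{A,T}, IT:{A,C} ∩→ {A}; cost 0
[col 1] CIJQT: children CIQT:{A}, J:{T} ∪→ {A,T}; cost 1
[col 1] CIJQTU: children CIJQT:{A,T}, U:{C} ∪→ {A,C,T}; cost 1
[col 2] CQ: children C:{A}, Q:{G} ∪→ {A,G}; cost 1
[col 2] IT: children I:{A}, T:{G} ∪→ {A,G}; cost 1
[col 2] CIQT: children CQ:{A,G}, IT:{A,G} ∩→ {A,G}; cost 0
[col 2] CIJQT: children CIQT:{A,G}, J:{T} ∪→ {A,G,T}; cost 1
[col 2] CIJQTU: children CIJQT:{A,G,T}, U:{C} ∪→ {A,C,G,T}; cost 1
[col 3] CQ: children C:{G}, Q:{G} ∩→ {G}; cost 0
[col 3] IT: children I:{C}, T:{G} ∪→ {C,G}; cost 1
[col 3] CIQT: children CQ:{G}, IT:{C,G} ∩→ {G}; cost 0
[col 3] CIJQT: children CIQT:{G}, J:{A} ∪→ {A,G}; cost 1
[col 3] CIJQTU: children CIJQT:{A,G}, U:{C} ∪→ {A,C,G}; cost 1
[col 4] CQ: children C:{C}, Q:{T} ∪→ {C,T}; cost 1
[col 4] IT: children I:{G}, T:{C} ∪→ {C,G}; cost 1
[col 4] CIQT: children CQ:{C,T}, IT:{C,G} ∩→ {C}; cost 0
[col 4] CIJQT: children CIQT:{C}, J:{C} ∩→ {C}; cost 0
[col 4] CIJQTU: children CIJQT:{C}, U:{A} ∪→ {A,C}; cost 1
[col 5] CQ: children C:{G}, Q:{A} ∪→ {A,G}; cost 1
[col 5] IT: children I:{A}, T:{A} ∩→ {A}; cost 0
[col 5] CIQT: children CQ:{A,G}, IT:{A} ∩→ {A}; cost 0
[col 5] CIJQT: children CIQT:{A}, J:{G} ∪→ {A,G}; cost 1
[col 5] CIJQTU: children CIJQT:{A,G}, U:{A} ∩→ {A}; cost 0
[col 6] CQ: children C:{G}, Q:{C} ∪→ {C,G}; cost 1
[col 6] IT: children I:{A}, T:{T} ∪→ {A,T}; cost 1
[col 6] CIQT: children CQ:{C,G}, IT:{A,T} ∪→ {A,C,G,T}; cost 1
[col 6] CIJQT: children CIQT:{A,C,G,T}, J:{G} ∩→ {G}; cost 0
[col 6] CIJQTU: children CIJQT:{G}, U:{G} ∩→ {G}; cost 0
[col 7] CQ: children C:{T}, Q:{C} ∪→ {C,T}; cost 1
[col 7] IT: children I:{C}, T:{A} ∪→ {A,C}; cost 1
[col 7] CIQT: children CQ:{C,T}, IT:{A,C} ∩→ {C}; cost 0
[col 7] CIJQT: children CIQT:{C}, J:{T} ∪→ {C,T}; cost 1
[col 7] CIJQTU: children CIJQT:{C,T}, U:{T} ∩→ {T}; cost 0
per-site changes: [2, 4, 4, 3, 3, 2, 3, 3]; total = 24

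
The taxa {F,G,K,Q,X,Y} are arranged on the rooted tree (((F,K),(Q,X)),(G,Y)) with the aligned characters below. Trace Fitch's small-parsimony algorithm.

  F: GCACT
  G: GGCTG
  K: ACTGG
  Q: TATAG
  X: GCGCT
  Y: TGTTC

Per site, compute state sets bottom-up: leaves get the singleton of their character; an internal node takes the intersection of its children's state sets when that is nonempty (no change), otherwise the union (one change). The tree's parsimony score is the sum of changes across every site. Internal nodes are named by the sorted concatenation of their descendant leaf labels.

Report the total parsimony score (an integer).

FK@0: {G} ∪ {A} = {A,G} (union, +1)
QX@0: {T} ∪ {G} = {G,T} (union, +1)
FKQX@0: {A,G} ∩ {G,T} = {G} (intersection, +0)
GY@0: {G} ∪ {T} = {G,T} (union, +1)
FGKQXY@0: {G} ∩ {G,T} = {G} (intersection, +0)
FK@1: {C} ∩ {C} = {C} (intersection, +0)
QX@1: {A} ∪ {C} = {A,C} (union, +1)
FKQX@1: {C} ∩ {A,C} = {C} (intersection, +0)
GY@1: {G} ∩ {G} = {G} (intersection, +0)
FGKQXY@1: {C} ∪ {G} = {C,G} (union, +1)
FK@2: {A} ∪ {T} = {A,T} (union, +1)
QX@2: {T} ∪ {G} = {G,T} (union, +1)
FKQX@2: {A,T} ∩ {G,T} = {T} (intersection, +0)
GY@2: {C} ∪ {T} = {C,T} (union, +1)
FGKQXY@2: {T} ∩ {C,T} = {T} (intersection, +0)
FK@3: {C} ∪ {G} = {C,G} (union, +1)
QX@3: {A} ∪ {C} = {A,C} (union, +1)
FKQX@3: {C,G} ∩ {A,C} = {C} (intersection, +0)
GY@3: {T} ∩ {T} = {T} (intersection, +0)
FGKQXY@3: {C} ∪ {T} = {C,T} (union, +1)
FK@4: {T} ∪ {G} = {G,T} (union, +1)
QX@4: {G} ∪ {T} = {G,T} (union, +1)
FKQX@4: {G,T} ∩ {G,T} = {G,T} (intersection, +0)
GY@4: {G} ∪ {C} = {C,G} (union, +1)
FGKQXY@4: {G,T} ∩ {C,G} = {G} (intersection, +0)
per-site changes: [3, 2, 3, 3, 3]; total = 14

14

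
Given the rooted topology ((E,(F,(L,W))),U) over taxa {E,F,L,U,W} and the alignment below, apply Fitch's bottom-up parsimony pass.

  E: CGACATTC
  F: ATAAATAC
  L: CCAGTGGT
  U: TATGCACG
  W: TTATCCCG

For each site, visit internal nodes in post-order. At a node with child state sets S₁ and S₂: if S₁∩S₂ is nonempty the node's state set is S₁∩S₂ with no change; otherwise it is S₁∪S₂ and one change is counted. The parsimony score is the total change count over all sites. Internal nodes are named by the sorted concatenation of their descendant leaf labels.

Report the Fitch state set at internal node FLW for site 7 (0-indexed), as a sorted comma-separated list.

site 0, node LW: L={C} ∪ W={T} → {C,T} (+1)
site 0, node FLW: F={A} ∪ LW={C,T} → {A,C,T} (+1)
site 0, node EFLW: E={C} ∩ FLW={A,C,T} → {C} (+0)
site 0, node EFLUW: EFLW={C} ∪ U={T} → {C,T} (+1)
site 1, node LW: L={C} ∪ W={T} → {C,T} (+1)
site 1, node FLW: F={T} ∩ LW={C,T} → {T} (+0)
site 1, node EFLW: E={G} ∪ FLW={T} → {G,T} (+1)
site 1, node EFLUW: EFLW={G,T} ∪ U={A} → {A,G,T} (+1)
site 2, node LW: L={A} ∩ W={A} → {A} (+0)
site 2, node FLW: F={A} ∩ LW={A} → {A} (+0)
site 2, node EFLW: E={A} ∩ FLW={A} → {A} (+0)
site 2, node EFLUW: EFLW={A} ∪ U={T} → {A,T} (+1)
site 3, node LW: L={G} ∪ W={T} → {G,T} (+1)
site 3, node FLW: F={A} ∪ LW={G,T} → {A,G,T} (+1)
site 3, node EFLW: E={C} ∪ FLW={A,G,T} → {A,C,G,T} (+1)
site 3, node EFLUW: EFLW={A,C,G,T} ∩ U={G} → {G} (+0)
site 4, node LW: L={T} ∪ W={C} → {C,T} (+1)
site 4, node FLW: F={A} ∪ LW={C,T} → {A,C,T} (+1)
site 4, node EFLW: E={A} ∩ FLW={A,C,T} → {A} (+0)
site 4, node EFLUW: EFLW={A} ∪ U={C} → {A,C} (+1)
site 5, node LW: L={G} ∪ W={C} → {C,G} (+1)
site 5, node FLW: F={T} ∪ LW={C,G} → {C,G,T} (+1)
site 5, node EFLW: E={T} ∩ FLW={C,G,T} → {T} (+0)
site 5, node EFLUW: EFLW={T} ∪ U={A} → {A,T} (+1)
site 6, node LW: L={G} ∪ W={C} → {C,G} (+1)
site 6, node FLW: F={A} ∪ LW={C,G} → {A,C,G} (+1)
site 6, node EFLW: E={T} ∪ FLW={A,C,G} → {A,C,G,T} (+1)
site 6, node EFLUW: EFLW={A,C,G,T} ∩ U={C} → {C} (+0)
site 7, node LW: L={T} ∪ W={G} → {G,T} (+1)
site 7, node FLW: F={C} ∪ LW={G,T} → {C,G,T} (+1)
site 7, node EFLW: E={C} ∩ FLW={C,G,T} → {C} (+0)
site 7, node EFLUW: EFLW={C} ∪ U={G} → {C,G} (+1)
per-site changes: [3, 3, 1, 3, 3, 3, 3, 3]; total = 22

C,G,T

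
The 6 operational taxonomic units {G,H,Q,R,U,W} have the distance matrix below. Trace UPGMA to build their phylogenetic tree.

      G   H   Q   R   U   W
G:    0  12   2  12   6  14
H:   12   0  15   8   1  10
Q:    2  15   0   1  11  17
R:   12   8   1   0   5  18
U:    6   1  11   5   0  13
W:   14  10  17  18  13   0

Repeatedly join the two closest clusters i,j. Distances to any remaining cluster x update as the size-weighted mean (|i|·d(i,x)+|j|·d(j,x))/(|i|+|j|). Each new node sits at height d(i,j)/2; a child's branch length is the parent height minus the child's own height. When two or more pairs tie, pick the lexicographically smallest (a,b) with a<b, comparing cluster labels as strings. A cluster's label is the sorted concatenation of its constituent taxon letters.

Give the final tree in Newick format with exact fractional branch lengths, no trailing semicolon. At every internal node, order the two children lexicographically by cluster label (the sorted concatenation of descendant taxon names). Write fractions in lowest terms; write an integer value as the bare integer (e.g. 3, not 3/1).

(((G:7/2,(Q:1/2,R:1/2):3):5/4,(H:1/2,U:1/2):17/4):49/20,W:36/5)

step 1: merge (H,U) at d=1; branch lengths H→1/2, U→1/2; new cluster HU
  updated: d(G,HU)=9, d(HU,Q)=13, d(HU,R)=13/2, d(HU,W)=23/2
step 2: merge (Q,R) at d=1; branch lengths Q→1/2, R→1/2; new cluster QR
  updated: d(G,QR)=7, d(HU,QR)=39/4, d(QR,W)=35/2
step 3: merge (G,QR) at d=7; branch lengths G→7/2, QR→3; new cluster GQR
  updated: d(GQR,HU)=19/2, d(GQR,W)=49/3
step 4: merge (GQR,HU) at d=19/2; branch lengths GQR→5/4, HU→17/4; new cluster GHQRU
  updated: d(GHQRU,W)=72/5
step 5: merge (GHQRU,W) at d=72/5; branch lengths GHQRU→49/20, W→36/5; new cluster GHQRUW
final tree: (((G:7/2,(Q:1/2,R:1/2):3):5/4,(H:1/2,U:1/2):17/4):49/20,W:36/5)
total length: 473/20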